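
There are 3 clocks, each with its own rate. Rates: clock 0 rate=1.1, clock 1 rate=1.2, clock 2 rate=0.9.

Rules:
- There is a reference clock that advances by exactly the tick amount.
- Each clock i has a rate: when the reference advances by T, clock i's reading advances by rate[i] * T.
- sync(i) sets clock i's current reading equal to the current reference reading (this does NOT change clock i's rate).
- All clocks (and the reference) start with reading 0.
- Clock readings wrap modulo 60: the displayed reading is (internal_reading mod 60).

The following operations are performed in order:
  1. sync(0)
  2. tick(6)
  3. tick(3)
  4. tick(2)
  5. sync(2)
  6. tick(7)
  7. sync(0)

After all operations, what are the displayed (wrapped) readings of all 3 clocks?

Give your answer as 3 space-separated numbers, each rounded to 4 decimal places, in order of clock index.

After op 1 sync(0): ref=0.0000 raw=[0.0000 0.0000 0.0000]
After op 2 tick(6): ref=6.0000 raw=[6.6000 7.2000 5.4000]
After op 3 tick(3): ref=9.0000 raw=[9.9000 10.8000 8.1000]
After op 4 tick(2): ref=11.0000 raw=[12.1000 13.2000 9.9000]
After op 5 sync(2): ref=11.0000 raw=[12.1000 13.2000 11.0000]
After op 6 tick(7): ref=18.0000 raw=[19.8000 21.6000 17.3000]
After op 7 sync(0): ref=18.0000 raw=[18.0000 21.6000 17.3000]
Wrap final raw readings (mod 60): 18.0000 mod 60 = 18.0000; 21.6000 mod 60 = 21.6000; 17.3000 mod 60 = 17.3000

Answer: 18.0000 21.6000 17.3000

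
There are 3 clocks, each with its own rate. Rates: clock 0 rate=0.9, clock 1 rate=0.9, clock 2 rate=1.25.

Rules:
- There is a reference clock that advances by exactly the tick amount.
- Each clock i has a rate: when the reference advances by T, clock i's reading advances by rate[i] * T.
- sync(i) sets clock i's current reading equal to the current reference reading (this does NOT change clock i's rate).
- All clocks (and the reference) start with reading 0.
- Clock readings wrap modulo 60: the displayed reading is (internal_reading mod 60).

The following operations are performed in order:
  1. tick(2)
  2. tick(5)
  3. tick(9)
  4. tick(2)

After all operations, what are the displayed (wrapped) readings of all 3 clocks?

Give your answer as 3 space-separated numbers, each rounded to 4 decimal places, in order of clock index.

Answer: 16.2000 16.2000 22.5000

Derivation:
After op 1 tick(2): ref=2.0000 raw=[1.8000 1.8000 2.5000]
After op 2 tick(5): ref=7.0000 raw=[6.3000 6.3000 8.7500]
After op 3 tick(9): ref=16.0000 raw=[14.4000 14.4000 20.0000]
After op 4 tick(2): ref=18.0000 raw=[16.2000 16.2000 22.5000]
Wrap final raw readings (mod 60): 16.2000 mod 60 = 16.2000; 16.2000 mod 60 = 16.2000; 22.5000 mod 60 = 22.5000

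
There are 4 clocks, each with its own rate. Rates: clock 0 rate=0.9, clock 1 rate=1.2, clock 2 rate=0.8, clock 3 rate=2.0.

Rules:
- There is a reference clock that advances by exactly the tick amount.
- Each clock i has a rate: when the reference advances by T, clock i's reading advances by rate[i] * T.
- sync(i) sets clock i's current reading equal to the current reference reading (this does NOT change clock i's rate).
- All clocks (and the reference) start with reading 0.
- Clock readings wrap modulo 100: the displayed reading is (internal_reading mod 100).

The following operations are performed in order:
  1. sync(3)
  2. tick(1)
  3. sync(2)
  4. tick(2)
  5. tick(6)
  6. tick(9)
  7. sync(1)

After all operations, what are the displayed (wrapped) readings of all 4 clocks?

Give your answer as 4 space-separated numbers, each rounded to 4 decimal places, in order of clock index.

Answer: 16.2000 18.0000 14.6000 36.0000

Derivation:
After op 1 sync(3): ref=0.0000 raw=[0.0000 0.0000 0.0000 0.0000]
After op 2 tick(1): ref=1.0000 raw=[0.9000 1.2000 0.8000 2.0000]
After op 3 sync(2): ref=1.0000 raw=[0.9000 1.2000 1.0000 2.0000]
After op 4 tick(2): ref=3.0000 raw=[2.7000 3.6000 2.6000 6.0000]
After op 5 tick(6): ref=9.0000 raw=[8.1000 10.8000 7.4000 18.0000]
After op 6 tick(9): ref=18.0000 raw=[16.2000 21.6000 14.6000 36.0000]
After op 7 sync(1): ref=18.0000 raw=[16.2000 18.0000 14.6000 36.0000]
Wrap final raw readings (mod 100): 16.2000 mod 100 = 16.2000; 18.0000 mod 100 = 18.0000; 14.6000 mod 100 = 14.6000; 36.0000 mod 100 = 36.0000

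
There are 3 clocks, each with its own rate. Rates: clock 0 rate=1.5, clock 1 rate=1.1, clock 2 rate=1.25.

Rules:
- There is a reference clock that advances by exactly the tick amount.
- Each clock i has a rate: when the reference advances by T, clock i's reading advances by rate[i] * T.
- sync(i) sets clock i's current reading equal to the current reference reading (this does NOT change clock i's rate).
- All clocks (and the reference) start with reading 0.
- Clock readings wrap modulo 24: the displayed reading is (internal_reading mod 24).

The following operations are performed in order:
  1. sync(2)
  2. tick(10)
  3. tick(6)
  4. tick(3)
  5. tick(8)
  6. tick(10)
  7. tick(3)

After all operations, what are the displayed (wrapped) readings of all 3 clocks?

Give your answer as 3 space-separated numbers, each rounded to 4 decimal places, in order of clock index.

After op 1 sync(2): ref=0.0000 raw=[0.0000 0.0000 0.0000]
After op 2 tick(10): ref=10.0000 raw=[15.0000 11.0000 12.5000]
After op 3 tick(6): ref=16.0000 raw=[24.0000 17.6000 20.0000]
After op 4 tick(3): ref=19.0000 raw=[28.5000 20.9000 23.7500]
After op 5 tick(8): ref=27.0000 raw=[40.5000 29.7000 33.7500]
After op 6 tick(10): ref=37.0000 raw=[55.5000 40.7000 46.2500]
After op 7 tick(3): ref=40.0000 raw=[60.0000 44.0000 50.0000]
Wrap final raw readings (mod 24): 60.0000 mod 24 = 12.0000; 44.0000 mod 24 = 20.0000; 50.0000 mod 24 = 2.0000

Answer: 12.0000 20.0000 2.0000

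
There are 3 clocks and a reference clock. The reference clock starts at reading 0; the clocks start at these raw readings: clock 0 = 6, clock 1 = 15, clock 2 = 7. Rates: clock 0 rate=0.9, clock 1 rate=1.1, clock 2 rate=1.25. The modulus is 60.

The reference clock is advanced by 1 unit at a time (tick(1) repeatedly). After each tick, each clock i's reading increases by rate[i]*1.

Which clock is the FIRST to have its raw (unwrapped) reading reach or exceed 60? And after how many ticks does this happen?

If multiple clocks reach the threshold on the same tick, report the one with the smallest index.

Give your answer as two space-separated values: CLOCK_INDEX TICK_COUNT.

clock 0: start=6, rate=0.9, needs 60-6 = 54; ticks = ceil(54/0.9) = ceil(60.0000) = 60; reading at tick 60 = 6 + 0.9*60 = 60.0000
clock 1: start=15, rate=1.1, needs 60-15 = 45; ticks = ceil(45/1.1) = ceil(40.9091) = 41; reading at tick 41 = 15 + 1.1*41 = 60.1000
clock 2: start=7, rate=1.25, needs 60-7 = 53; ticks = ceil(53/1.25) = ceil(42.4000) = 43; reading at tick 43 = 7 + 1.25*43 = 60.7500
Minimum tick count = 41; winners = [1]; smallest index = 1

Answer: 1 41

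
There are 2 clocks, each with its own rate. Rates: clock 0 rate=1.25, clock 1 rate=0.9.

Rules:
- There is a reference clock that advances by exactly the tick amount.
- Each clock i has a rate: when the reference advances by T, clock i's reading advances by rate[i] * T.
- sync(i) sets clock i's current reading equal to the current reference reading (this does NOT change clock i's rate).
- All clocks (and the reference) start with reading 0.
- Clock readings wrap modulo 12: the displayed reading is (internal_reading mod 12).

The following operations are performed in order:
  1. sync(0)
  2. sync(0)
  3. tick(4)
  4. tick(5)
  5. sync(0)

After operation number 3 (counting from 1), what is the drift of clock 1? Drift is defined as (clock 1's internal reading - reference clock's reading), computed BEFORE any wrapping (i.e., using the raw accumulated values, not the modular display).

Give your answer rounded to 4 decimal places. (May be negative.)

After op 1 sync(0): ref=0.0000 raw=[0.0000 0.0000]
After op 2 sync(0): ref=0.0000 raw=[0.0000 0.0000]
After op 3 tick(4): ref=4.0000 raw=[5.0000 3.6000]
Drift of clock 1 after op 3: 3.6000 - 4.0000 = -0.4000

Answer: -0.4000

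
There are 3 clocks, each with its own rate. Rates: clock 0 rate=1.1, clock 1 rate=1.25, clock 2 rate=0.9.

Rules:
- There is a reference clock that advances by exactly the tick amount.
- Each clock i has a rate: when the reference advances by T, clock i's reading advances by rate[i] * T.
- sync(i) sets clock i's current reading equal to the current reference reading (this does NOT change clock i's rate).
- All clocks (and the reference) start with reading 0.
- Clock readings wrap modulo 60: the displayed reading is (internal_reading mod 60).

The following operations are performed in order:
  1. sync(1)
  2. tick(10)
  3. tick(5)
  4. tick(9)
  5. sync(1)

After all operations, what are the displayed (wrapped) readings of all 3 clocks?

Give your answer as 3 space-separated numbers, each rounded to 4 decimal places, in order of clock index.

After op 1 sync(1): ref=0.0000 raw=[0.0000 0.0000 0.0000]
After op 2 tick(10): ref=10.0000 raw=[11.0000 12.5000 9.0000]
After op 3 tick(5): ref=15.0000 raw=[16.5000 18.7500 13.5000]
After op 4 tick(9): ref=24.0000 raw=[26.4000 30.0000 21.6000]
After op 5 sync(1): ref=24.0000 raw=[26.4000 24.0000 21.6000]
Wrap final raw readings (mod 60): 26.4000 mod 60 = 26.4000; 24.0000 mod 60 = 24.0000; 21.6000 mod 60 = 21.6000

Answer: 26.4000 24.0000 21.6000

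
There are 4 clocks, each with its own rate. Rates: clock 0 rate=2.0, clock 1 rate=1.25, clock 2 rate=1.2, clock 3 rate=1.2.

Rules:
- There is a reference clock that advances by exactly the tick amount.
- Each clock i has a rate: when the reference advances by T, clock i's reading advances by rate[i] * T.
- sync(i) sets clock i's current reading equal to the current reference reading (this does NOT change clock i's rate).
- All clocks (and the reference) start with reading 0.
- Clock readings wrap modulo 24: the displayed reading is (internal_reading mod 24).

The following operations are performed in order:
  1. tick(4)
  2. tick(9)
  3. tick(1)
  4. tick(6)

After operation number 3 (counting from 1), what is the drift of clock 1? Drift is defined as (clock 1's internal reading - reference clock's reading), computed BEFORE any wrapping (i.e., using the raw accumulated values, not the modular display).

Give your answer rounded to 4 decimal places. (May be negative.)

Answer: 3.5000

Derivation:
After op 1 tick(4): ref=4.0000 raw=[8.0000 5.0000 4.8000 4.8000]
After op 2 tick(9): ref=13.0000 raw=[26.0000 16.2500 15.6000 15.6000]
After op 3 tick(1): ref=14.0000 raw=[28.0000 17.5000 16.8000 16.8000]
Drift of clock 1 after op 3: 17.5000 - 14.0000 = 3.5000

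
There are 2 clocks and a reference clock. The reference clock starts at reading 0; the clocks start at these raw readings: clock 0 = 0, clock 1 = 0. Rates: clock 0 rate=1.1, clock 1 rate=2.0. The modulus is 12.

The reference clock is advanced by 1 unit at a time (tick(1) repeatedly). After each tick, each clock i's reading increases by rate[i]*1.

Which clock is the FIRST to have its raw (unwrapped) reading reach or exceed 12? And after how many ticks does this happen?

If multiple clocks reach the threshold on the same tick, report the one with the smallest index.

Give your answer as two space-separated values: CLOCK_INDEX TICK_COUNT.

Answer: 1 6

Derivation:
clock 0: start=0, rate=1.1, needs 12-0 = 12; ticks = ceil(12/1.1) = ceil(10.9091) = 11; reading at tick 11 = 0 + 1.1*11 = 12.1000
clock 1: start=0, rate=2.0, needs 12-0 = 12; ticks = ceil(12/2.0) = ceil(6.0000) = 6; reading at tick 6 = 0 + 2.0*6 = 12.0000
Minimum tick count = 6; winners = [1]; smallest index = 1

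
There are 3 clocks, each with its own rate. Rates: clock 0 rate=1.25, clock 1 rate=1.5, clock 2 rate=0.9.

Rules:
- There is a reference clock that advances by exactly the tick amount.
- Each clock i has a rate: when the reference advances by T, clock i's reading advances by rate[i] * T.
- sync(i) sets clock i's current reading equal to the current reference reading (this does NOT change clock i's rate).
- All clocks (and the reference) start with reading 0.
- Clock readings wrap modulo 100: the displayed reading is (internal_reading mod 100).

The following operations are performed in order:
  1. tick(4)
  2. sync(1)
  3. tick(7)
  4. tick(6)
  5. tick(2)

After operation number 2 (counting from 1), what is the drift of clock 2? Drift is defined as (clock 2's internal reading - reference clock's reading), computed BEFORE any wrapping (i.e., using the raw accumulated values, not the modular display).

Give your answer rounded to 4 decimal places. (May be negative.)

After op 1 tick(4): ref=4.0000 raw=[5.0000 6.0000 3.6000]
After op 2 sync(1): ref=4.0000 raw=[5.0000 4.0000 3.6000]
Drift of clock 2 after op 2: 3.6000 - 4.0000 = -0.4000

Answer: -0.4000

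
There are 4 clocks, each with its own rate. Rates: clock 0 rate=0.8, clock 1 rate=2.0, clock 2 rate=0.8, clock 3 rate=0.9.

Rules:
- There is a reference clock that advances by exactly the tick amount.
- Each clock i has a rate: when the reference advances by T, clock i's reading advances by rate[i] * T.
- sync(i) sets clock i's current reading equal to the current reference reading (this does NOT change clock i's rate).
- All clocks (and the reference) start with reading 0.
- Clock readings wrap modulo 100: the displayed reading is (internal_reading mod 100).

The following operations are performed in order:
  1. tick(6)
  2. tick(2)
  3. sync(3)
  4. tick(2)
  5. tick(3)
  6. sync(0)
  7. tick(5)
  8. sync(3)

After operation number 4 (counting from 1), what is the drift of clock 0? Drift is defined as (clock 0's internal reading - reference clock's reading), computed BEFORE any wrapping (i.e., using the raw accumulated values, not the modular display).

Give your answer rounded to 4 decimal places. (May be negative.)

Answer: -2.0000

Derivation:
After op 1 tick(6): ref=6.0000 raw=[4.8000 12.0000 4.8000 5.4000]
After op 2 tick(2): ref=8.0000 raw=[6.4000 16.0000 6.4000 7.2000]
After op 3 sync(3): ref=8.0000 raw=[6.4000 16.0000 6.4000 8.0000]
After op 4 tick(2): ref=10.0000 raw=[8.0000 20.0000 8.0000 9.8000]
Drift of clock 0 after op 4: 8.0000 - 10.0000 = -2.0000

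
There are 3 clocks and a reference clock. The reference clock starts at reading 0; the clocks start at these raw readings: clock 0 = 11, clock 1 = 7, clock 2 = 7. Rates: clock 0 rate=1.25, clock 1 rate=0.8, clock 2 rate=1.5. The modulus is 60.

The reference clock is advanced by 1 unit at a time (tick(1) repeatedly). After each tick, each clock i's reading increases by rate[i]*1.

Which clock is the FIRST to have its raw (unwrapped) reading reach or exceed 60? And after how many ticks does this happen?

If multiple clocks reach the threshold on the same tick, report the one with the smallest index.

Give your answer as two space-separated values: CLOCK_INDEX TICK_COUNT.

clock 0: start=11, rate=1.25, needs 60-11 = 49; ticks = ceil(49/1.25) = ceil(39.2000) = 40; reading at tick 40 = 11 + 1.25*40 = 61.0000
clock 1: start=7, rate=0.8, needs 60-7 = 53; ticks = ceil(53/0.8) = ceil(66.2500) = 67; reading at tick 67 = 7 + 0.8*67 = 60.6000
clock 2: start=7, rate=1.5, needs 60-7 = 53; ticks = ceil(53/1.5) = ceil(35.3333) = 36; reading at tick 36 = 7 + 1.5*36 = 61.0000
Minimum tick count = 36; winners = [2]; smallest index = 2

Answer: 2 36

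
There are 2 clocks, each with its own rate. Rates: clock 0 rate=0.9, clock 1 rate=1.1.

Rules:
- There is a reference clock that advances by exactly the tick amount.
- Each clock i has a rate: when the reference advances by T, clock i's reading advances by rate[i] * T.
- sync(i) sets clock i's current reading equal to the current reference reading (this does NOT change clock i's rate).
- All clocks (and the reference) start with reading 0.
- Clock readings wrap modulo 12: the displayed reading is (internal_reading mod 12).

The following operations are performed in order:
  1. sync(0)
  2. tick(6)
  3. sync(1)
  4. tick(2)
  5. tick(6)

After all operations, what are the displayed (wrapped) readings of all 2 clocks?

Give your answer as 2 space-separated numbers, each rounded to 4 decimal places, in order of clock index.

After op 1 sync(0): ref=0.0000 raw=[0.0000 0.0000]
After op 2 tick(6): ref=6.0000 raw=[5.4000 6.6000]
After op 3 sync(1): ref=6.0000 raw=[5.4000 6.0000]
After op 4 tick(2): ref=8.0000 raw=[7.2000 8.2000]
After op 5 tick(6): ref=14.0000 raw=[12.6000 14.8000]
Wrap final raw readings (mod 12): 12.6000 mod 12 = 0.6000; 14.8000 mod 12 = 2.8000

Answer: 0.6000 2.8000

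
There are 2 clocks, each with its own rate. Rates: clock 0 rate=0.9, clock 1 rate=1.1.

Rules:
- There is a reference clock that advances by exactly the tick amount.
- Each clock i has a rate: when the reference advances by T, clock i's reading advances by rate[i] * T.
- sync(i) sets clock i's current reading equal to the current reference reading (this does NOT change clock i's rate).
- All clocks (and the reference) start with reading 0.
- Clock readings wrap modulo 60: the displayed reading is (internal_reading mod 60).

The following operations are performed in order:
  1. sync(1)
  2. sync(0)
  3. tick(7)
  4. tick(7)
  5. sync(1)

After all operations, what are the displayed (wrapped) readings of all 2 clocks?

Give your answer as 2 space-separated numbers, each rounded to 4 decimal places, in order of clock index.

Answer: 12.6000 14.0000

Derivation:
After op 1 sync(1): ref=0.0000 raw=[0.0000 0.0000]
After op 2 sync(0): ref=0.0000 raw=[0.0000 0.0000]
After op 3 tick(7): ref=7.0000 raw=[6.3000 7.7000]
After op 4 tick(7): ref=14.0000 raw=[12.6000 15.4000]
After op 5 sync(1): ref=14.0000 raw=[12.6000 14.0000]
Wrap final raw readings (mod 60): 12.6000 mod 60 = 12.6000; 14.0000 mod 60 = 14.0000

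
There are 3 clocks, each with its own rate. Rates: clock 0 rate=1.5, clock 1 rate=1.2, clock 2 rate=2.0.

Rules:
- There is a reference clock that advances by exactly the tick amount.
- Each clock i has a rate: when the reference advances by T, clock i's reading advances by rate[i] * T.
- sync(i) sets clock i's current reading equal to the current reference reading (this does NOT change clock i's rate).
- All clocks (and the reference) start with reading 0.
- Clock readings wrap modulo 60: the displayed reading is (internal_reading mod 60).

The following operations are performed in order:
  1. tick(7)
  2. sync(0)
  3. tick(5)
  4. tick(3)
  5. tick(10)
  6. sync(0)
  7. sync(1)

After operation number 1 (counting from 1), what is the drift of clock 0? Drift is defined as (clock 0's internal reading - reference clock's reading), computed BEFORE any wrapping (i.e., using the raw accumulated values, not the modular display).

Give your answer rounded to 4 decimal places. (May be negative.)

Answer: 3.5000

Derivation:
After op 1 tick(7): ref=7.0000 raw=[10.5000 8.4000 14.0000]
Drift of clock 0 after op 1: 10.5000 - 7.0000 = 3.5000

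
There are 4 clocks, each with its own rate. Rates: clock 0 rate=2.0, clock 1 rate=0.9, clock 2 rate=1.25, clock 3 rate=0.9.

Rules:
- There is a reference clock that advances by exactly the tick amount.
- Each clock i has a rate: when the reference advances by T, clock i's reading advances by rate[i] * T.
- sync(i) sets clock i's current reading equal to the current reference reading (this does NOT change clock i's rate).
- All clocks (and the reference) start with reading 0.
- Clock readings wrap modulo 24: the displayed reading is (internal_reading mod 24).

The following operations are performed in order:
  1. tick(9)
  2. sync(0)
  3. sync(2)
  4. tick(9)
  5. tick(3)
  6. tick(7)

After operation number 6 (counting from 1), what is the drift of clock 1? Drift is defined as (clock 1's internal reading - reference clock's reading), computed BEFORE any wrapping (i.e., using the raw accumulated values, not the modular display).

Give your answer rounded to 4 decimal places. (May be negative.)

After op 1 tick(9): ref=9.0000 raw=[18.0000 8.1000 11.2500 8.1000]
After op 2 sync(0): ref=9.0000 raw=[9.0000 8.1000 11.2500 8.1000]
After op 3 sync(2): ref=9.0000 raw=[9.0000 8.1000 9.0000 8.1000]
After op 4 tick(9): ref=18.0000 raw=[27.0000 16.2000 20.2500 16.2000]
After op 5 tick(3): ref=21.0000 raw=[33.0000 18.9000 24.0000 18.9000]
After op 6 tick(7): ref=28.0000 raw=[47.0000 25.2000 32.7500 25.2000]
Drift of clock 1 after op 6: 25.2000 - 28.0000 = -2.8000

Answer: -2.8000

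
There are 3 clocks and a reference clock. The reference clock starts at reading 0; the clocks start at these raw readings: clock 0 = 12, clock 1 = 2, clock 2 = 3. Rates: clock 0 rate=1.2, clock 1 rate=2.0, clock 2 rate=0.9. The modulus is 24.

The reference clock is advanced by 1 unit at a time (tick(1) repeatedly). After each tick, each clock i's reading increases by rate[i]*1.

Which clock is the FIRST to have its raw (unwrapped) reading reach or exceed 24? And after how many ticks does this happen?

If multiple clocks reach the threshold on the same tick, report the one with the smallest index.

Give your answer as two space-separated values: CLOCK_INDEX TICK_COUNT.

Answer: 0 10

Derivation:
clock 0: start=12, rate=1.2, needs 24-12 = 12; ticks = ceil(12/1.2) = ceil(10.0000) = 10; reading at tick 10 = 12 + 1.2*10 = 24.0000
clock 1: start=2, rate=2.0, needs 24-2 = 22; ticks = ceil(22/2.0) = ceil(11.0000) = 11; reading at tick 11 = 2 + 2.0*11 = 24.0000
clock 2: start=3, rate=0.9, needs 24-3 = 21; ticks = ceil(21/0.9) = ceil(23.3333) = 24; reading at tick 24 = 3 + 0.9*24 = 24.6000
Minimum tick count = 10; winners = [0]; smallest index = 0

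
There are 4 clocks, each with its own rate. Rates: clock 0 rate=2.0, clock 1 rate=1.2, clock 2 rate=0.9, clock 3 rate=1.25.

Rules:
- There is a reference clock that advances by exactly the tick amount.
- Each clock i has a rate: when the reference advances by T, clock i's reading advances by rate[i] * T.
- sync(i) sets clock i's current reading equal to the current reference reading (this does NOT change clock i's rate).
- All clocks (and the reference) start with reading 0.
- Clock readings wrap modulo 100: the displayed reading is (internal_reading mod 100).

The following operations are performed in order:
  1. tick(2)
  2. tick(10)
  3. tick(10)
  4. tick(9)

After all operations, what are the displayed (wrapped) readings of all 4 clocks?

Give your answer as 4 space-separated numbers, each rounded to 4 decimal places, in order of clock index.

Answer: 62.0000 37.2000 27.9000 38.7500

Derivation:
After op 1 tick(2): ref=2.0000 raw=[4.0000 2.4000 1.8000 2.5000]
After op 2 tick(10): ref=12.0000 raw=[24.0000 14.4000 10.8000 15.0000]
After op 3 tick(10): ref=22.0000 raw=[44.0000 26.4000 19.8000 27.5000]
After op 4 tick(9): ref=31.0000 raw=[62.0000 37.2000 27.9000 38.7500]
Wrap final raw readings (mod 100): 62.0000 mod 100 = 62.0000; 37.2000 mod 100 = 37.2000; 27.9000 mod 100 = 27.9000; 38.7500 mod 100 = 38.7500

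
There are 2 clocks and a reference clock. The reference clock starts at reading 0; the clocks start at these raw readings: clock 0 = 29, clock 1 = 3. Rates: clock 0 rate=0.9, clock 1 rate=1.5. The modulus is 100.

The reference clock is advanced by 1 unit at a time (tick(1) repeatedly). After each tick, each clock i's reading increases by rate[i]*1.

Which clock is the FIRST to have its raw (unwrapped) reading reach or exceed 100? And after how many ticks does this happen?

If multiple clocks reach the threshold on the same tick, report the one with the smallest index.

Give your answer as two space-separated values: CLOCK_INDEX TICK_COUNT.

Answer: 1 65

Derivation:
clock 0: start=29, rate=0.9, needs 100-29 = 71; ticks = ceil(71/0.9) = ceil(78.8889) = 79; reading at tick 79 = 29 + 0.9*79 = 100.1000
clock 1: start=3, rate=1.5, needs 100-3 = 97; ticks = ceil(97/1.5) = ceil(64.6667) = 65; reading at tick 65 = 3 + 1.5*65 = 100.5000
Minimum tick count = 65; winners = [1]; smallest index = 1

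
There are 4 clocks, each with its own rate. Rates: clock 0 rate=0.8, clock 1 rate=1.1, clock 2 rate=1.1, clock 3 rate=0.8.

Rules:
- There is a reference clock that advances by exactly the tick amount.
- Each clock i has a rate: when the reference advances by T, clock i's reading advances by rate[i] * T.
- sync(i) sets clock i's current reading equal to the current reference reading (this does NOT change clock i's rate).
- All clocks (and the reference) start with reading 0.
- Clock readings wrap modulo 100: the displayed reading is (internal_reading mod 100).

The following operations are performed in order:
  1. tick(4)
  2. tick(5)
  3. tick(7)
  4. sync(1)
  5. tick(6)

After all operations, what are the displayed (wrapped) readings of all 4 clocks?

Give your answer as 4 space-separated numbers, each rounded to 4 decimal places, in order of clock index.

After op 1 tick(4): ref=4.0000 raw=[3.2000 4.4000 4.4000 3.2000]
After op 2 tick(5): ref=9.0000 raw=[7.2000 9.9000 9.9000 7.2000]
After op 3 tick(7): ref=16.0000 raw=[12.8000 17.6000 17.6000 12.8000]
After op 4 sync(1): ref=16.0000 raw=[12.8000 16.0000 17.6000 12.8000]
After op 5 tick(6): ref=22.0000 raw=[17.6000 22.6000 24.2000 17.6000]
Wrap final raw readings (mod 100): 17.6000 mod 100 = 17.6000; 22.6000 mod 100 = 22.6000; 24.2000 mod 100 = 24.2000; 17.6000 mod 100 = 17.6000

Answer: 17.6000 22.6000 24.2000 17.6000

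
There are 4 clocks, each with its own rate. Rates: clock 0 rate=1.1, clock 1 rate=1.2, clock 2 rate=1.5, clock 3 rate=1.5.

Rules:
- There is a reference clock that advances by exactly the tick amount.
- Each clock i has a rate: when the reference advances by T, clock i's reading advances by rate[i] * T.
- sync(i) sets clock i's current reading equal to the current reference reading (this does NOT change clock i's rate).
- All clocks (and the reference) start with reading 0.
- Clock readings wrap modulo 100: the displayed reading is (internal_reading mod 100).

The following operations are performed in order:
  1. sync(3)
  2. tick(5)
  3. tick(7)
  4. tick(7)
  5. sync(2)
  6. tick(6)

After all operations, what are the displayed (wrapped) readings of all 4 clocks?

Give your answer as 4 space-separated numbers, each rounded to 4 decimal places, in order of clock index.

Answer: 27.5000 30.0000 28.0000 37.5000

Derivation:
After op 1 sync(3): ref=0.0000 raw=[0.0000 0.0000 0.0000 0.0000]
After op 2 tick(5): ref=5.0000 raw=[5.5000 6.0000 7.5000 7.5000]
After op 3 tick(7): ref=12.0000 raw=[13.2000 14.4000 18.0000 18.0000]
After op 4 tick(7): ref=19.0000 raw=[20.9000 22.8000 28.5000 28.5000]
After op 5 sync(2): ref=19.0000 raw=[20.9000 22.8000 19.0000 28.5000]
After op 6 tick(6): ref=25.0000 raw=[27.5000 30.0000 28.0000 37.5000]
Wrap final raw readings (mod 100): 27.5000 mod 100 = 27.5000; 30.0000 mod 100 = 30.0000; 28.0000 mod 100 = 28.0000; 37.5000 mod 100 = 37.5000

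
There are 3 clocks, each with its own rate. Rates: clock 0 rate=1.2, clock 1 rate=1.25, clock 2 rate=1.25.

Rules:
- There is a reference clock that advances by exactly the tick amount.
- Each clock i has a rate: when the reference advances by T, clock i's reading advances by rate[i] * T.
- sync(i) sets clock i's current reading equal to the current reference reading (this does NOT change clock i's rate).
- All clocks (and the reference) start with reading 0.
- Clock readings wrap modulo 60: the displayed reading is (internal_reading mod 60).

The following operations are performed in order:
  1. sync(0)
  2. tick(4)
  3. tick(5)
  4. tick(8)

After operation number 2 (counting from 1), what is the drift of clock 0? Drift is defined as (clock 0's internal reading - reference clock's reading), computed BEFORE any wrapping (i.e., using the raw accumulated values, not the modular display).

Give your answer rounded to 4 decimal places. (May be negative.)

After op 1 sync(0): ref=0.0000 raw=[0.0000 0.0000 0.0000]
After op 2 tick(4): ref=4.0000 raw=[4.8000 5.0000 5.0000]
Drift of clock 0 after op 2: 4.8000 - 4.0000 = 0.8000

Answer: 0.8000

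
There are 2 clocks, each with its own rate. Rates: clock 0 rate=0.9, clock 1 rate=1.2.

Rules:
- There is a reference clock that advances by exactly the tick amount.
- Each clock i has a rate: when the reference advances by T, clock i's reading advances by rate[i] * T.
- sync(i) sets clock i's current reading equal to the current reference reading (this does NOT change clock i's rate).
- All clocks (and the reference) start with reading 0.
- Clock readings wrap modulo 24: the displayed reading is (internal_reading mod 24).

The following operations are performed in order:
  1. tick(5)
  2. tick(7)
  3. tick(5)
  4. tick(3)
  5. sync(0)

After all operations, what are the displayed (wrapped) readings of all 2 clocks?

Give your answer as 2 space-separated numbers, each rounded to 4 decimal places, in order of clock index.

After op 1 tick(5): ref=5.0000 raw=[4.5000 6.0000]
After op 2 tick(7): ref=12.0000 raw=[10.8000 14.4000]
After op 3 tick(5): ref=17.0000 raw=[15.3000 20.4000]
After op 4 tick(3): ref=20.0000 raw=[18.0000 24.0000]
After op 5 sync(0): ref=20.0000 raw=[20.0000 24.0000]
Wrap final raw readings (mod 24): 20.0000 mod 24 = 20.0000; 24.0000 mod 24 = 0.0000

Answer: 20.0000 0.0000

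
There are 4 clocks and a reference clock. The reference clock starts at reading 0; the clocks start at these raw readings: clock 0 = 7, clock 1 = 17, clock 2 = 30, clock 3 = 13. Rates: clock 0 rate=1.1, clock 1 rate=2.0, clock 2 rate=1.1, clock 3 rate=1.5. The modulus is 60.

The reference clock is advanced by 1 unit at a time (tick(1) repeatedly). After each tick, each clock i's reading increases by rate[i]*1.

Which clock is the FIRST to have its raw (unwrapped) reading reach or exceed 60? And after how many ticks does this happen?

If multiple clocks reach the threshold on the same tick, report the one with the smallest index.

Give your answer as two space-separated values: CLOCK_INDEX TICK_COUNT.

clock 0: start=7, rate=1.1, needs 60-7 = 53; ticks = ceil(53/1.1) = ceil(48.1818) = 49; reading at tick 49 = 7 + 1.1*49 = 60.9000
clock 1: start=17, rate=2.0, needs 60-17 = 43; ticks = ceil(43/2.0) = ceil(21.5000) = 22; reading at tick 22 = 17 + 2.0*22 = 61.0000
clock 2: start=30, rate=1.1, needs 60-30 = 30; ticks = ceil(30/1.1) = ceil(27.2727) = 28; reading at tick 28 = 30 + 1.1*28 = 60.8000
clock 3: start=13, rate=1.5, needs 60-13 = 47; ticks = ceil(47/1.5) = ceil(31.3333) = 32; reading at tick 32 = 13 + 1.5*32 = 61.0000
Minimum tick count = 22; winners = [1]; smallest index = 1

Answer: 1 22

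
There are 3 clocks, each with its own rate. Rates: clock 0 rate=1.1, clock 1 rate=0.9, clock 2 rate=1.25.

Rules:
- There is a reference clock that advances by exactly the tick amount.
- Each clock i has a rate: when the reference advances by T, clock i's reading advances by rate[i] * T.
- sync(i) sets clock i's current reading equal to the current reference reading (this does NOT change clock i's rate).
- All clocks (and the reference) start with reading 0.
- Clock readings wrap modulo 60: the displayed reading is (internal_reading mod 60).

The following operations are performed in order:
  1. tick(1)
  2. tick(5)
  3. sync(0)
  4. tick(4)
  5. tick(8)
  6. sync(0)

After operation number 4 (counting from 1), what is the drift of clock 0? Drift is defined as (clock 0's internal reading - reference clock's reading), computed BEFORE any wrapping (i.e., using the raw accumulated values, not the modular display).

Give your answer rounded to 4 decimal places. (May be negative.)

Answer: 0.4000

Derivation:
After op 1 tick(1): ref=1.0000 raw=[1.1000 0.9000 1.2500]
After op 2 tick(5): ref=6.0000 raw=[6.6000 5.4000 7.5000]
After op 3 sync(0): ref=6.0000 raw=[6.0000 5.4000 7.5000]
After op 4 tick(4): ref=10.0000 raw=[10.4000 9.0000 12.5000]
Drift of clock 0 after op 4: 10.4000 - 10.0000 = 0.4000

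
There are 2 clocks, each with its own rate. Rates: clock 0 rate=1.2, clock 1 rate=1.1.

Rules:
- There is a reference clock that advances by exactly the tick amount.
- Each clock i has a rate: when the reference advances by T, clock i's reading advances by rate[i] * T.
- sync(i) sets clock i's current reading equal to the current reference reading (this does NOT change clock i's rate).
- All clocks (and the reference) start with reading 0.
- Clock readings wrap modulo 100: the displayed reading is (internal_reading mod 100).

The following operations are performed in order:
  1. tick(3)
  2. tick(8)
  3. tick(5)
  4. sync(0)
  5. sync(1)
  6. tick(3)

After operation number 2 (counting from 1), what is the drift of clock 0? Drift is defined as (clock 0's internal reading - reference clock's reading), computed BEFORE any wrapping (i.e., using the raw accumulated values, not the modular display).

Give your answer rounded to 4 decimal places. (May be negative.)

Answer: 2.2000

Derivation:
After op 1 tick(3): ref=3.0000 raw=[3.6000 3.3000]
After op 2 tick(8): ref=11.0000 raw=[13.2000 12.1000]
Drift of clock 0 after op 2: 13.2000 - 11.0000 = 2.2000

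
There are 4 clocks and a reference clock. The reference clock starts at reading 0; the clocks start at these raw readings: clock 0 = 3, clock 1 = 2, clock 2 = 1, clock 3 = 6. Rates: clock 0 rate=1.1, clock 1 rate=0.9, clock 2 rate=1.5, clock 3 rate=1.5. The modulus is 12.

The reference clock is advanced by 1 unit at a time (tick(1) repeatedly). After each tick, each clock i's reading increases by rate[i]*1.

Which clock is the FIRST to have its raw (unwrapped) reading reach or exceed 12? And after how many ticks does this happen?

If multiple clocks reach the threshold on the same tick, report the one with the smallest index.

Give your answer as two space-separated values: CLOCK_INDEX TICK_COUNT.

Answer: 3 4

Derivation:
clock 0: start=3, rate=1.1, needs 12-3 = 9; ticks = ceil(9/1.1) = ceil(8.1818) = 9; reading at tick 9 = 3 + 1.1*9 = 12.9000
clock 1: start=2, rate=0.9, needs 12-2 = 10; ticks = ceil(10/0.9) = ceil(11.1111) = 12; reading at tick 12 = 2 + 0.9*12 = 12.8000
clock 2: start=1, rate=1.5, needs 12-1 = 11; ticks = ceil(11/1.5) = ceil(7.3333) = 8; reading at tick 8 = 1 + 1.5*8 = 13.0000
clock 3: start=6, rate=1.5, needs 12-6 = 6; ticks = ceil(6/1.5) = ceil(4.0000) = 4; reading at tick 4 = 6 + 1.5*4 = 12.0000
Minimum tick count = 4; winners = [3]; smallest index = 3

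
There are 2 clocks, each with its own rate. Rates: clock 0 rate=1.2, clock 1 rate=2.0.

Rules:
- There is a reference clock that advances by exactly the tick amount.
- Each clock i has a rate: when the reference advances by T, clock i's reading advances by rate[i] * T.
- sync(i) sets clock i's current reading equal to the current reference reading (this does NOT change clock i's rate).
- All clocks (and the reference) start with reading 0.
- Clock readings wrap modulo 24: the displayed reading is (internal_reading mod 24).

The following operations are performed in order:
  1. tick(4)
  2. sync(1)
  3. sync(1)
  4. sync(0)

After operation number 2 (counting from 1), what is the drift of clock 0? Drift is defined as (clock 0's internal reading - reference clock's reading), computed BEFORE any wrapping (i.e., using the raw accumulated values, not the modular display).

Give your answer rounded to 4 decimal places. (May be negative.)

Answer: 0.8000

Derivation:
After op 1 tick(4): ref=4.0000 raw=[4.8000 8.0000]
After op 2 sync(1): ref=4.0000 raw=[4.8000 4.0000]
Drift of clock 0 after op 2: 4.8000 - 4.0000 = 0.8000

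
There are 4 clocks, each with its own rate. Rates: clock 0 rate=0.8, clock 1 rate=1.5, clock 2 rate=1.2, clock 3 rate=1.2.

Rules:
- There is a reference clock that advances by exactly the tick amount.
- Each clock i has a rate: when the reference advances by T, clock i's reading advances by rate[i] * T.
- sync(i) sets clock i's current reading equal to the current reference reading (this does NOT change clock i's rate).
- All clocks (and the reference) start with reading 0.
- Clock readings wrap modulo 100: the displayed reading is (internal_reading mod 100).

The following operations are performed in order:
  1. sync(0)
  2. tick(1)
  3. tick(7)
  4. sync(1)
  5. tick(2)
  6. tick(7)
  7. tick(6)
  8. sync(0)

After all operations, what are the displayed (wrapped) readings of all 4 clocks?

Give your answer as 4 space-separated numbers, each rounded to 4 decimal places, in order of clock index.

After op 1 sync(0): ref=0.0000 raw=[0.0000 0.0000 0.0000 0.0000]
After op 2 tick(1): ref=1.0000 raw=[0.8000 1.5000 1.2000 1.2000]
After op 3 tick(7): ref=8.0000 raw=[6.4000 12.0000 9.6000 9.6000]
After op 4 sync(1): ref=8.0000 raw=[6.4000 8.0000 9.6000 9.6000]
After op 5 tick(2): ref=10.0000 raw=[8.0000 11.0000 12.0000 12.0000]
After op 6 tick(7): ref=17.0000 raw=[13.6000 21.5000 20.4000 20.4000]
After op 7 tick(6): ref=23.0000 raw=[18.4000 30.5000 27.6000 27.6000]
After op 8 sync(0): ref=23.0000 raw=[23.0000 30.5000 27.6000 27.6000]
Wrap final raw readings (mod 100): 23.0000 mod 100 = 23.0000; 30.5000 mod 100 = 30.5000; 27.6000 mod 100 = 27.6000; 27.6000 mod 100 = 27.6000

Answer: 23.0000 30.5000 27.6000 27.6000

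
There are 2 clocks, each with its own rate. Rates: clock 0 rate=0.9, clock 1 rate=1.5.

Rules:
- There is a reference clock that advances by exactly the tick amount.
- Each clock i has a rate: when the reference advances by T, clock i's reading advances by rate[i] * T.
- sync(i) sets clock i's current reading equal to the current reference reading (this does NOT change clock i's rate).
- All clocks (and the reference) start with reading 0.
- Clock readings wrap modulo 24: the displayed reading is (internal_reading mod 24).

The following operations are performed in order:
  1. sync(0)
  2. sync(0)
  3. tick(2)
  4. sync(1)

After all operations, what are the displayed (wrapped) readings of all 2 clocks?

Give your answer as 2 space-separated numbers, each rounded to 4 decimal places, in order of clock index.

Answer: 1.8000 2.0000

Derivation:
After op 1 sync(0): ref=0.0000 raw=[0.0000 0.0000]
After op 2 sync(0): ref=0.0000 raw=[0.0000 0.0000]
After op 3 tick(2): ref=2.0000 raw=[1.8000 3.0000]
After op 4 sync(1): ref=2.0000 raw=[1.8000 2.0000]
Wrap final raw readings (mod 24): 1.8000 mod 24 = 1.8000; 2.0000 mod 24 = 2.0000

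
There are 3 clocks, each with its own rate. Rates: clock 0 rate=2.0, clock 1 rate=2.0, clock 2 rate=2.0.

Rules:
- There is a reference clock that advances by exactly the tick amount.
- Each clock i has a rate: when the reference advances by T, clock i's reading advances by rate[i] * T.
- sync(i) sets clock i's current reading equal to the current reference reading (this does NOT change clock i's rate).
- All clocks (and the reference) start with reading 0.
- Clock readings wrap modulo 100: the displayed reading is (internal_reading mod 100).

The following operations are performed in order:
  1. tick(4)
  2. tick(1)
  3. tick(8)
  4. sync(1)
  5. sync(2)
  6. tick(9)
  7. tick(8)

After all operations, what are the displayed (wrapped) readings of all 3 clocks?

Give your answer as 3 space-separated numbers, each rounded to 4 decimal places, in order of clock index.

Answer: 60.0000 47.0000 47.0000

Derivation:
After op 1 tick(4): ref=4.0000 raw=[8.0000 8.0000 8.0000]
After op 2 tick(1): ref=5.0000 raw=[10.0000 10.0000 10.0000]
After op 3 tick(8): ref=13.0000 raw=[26.0000 26.0000 26.0000]
After op 4 sync(1): ref=13.0000 raw=[26.0000 13.0000 26.0000]
After op 5 sync(2): ref=13.0000 raw=[26.0000 13.0000 13.0000]
After op 6 tick(9): ref=22.0000 raw=[44.0000 31.0000 31.0000]
After op 7 tick(8): ref=30.0000 raw=[60.0000 47.0000 47.0000]
Wrap final raw readings (mod 100): 60.0000 mod 100 = 60.0000; 47.0000 mod 100 = 47.0000; 47.0000 mod 100 = 47.0000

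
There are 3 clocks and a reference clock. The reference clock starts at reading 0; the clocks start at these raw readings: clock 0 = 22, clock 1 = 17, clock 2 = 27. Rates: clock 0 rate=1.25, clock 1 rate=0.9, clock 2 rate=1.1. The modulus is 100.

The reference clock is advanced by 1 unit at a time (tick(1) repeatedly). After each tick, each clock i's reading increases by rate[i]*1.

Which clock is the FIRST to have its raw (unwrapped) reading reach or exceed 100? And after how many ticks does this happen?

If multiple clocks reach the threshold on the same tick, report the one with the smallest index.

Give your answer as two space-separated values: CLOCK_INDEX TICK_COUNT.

clock 0: start=22, rate=1.25, needs 100-22 = 78; ticks = ceil(78/1.25) = ceil(62.4000) = 63; reading at tick 63 = 22 + 1.25*63 = 100.7500
clock 1: start=17, rate=0.9, needs 100-17 = 83; ticks = ceil(83/0.9) = ceil(92.2222) = 93; reading at tick 93 = 17 + 0.9*93 = 100.7000
clock 2: start=27, rate=1.1, needs 100-27 = 73; ticks = ceil(73/1.1) = ceil(66.3636) = 67; reading at tick 67 = 27 + 1.1*67 = 100.7000
Minimum tick count = 63; winners = [0]; smallest index = 0

Answer: 0 63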